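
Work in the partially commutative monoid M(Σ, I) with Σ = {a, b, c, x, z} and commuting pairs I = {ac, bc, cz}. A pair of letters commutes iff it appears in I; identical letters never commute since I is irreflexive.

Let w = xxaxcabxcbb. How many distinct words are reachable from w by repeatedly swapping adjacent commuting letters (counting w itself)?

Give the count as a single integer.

9

0(x) covers ∅
1(x) covers 0:x
2(a) covers 1:x
3(x) covers 2:a
4(c) covers 3:x
5(a) covers 3:x
6(b) covers 5:a
7(x) covers 4:c, 6:b
8(c) covers 7:x
9(b) covers 7:x
10(b) covers 9:b
floor of heap: 0:x
completions by unplaced set U, small U first (add the entries for U minus each lowest piece of U):
  |U|=1: {8}:1  {10}:1
  |U|=2: {8,10}:2  {9,10}:1
  |U|=3: {8,9,10}:3
  |U|=4: {7,8,9,10}:3
  |U|=5: {4,7,8,9,10}:3  {6,7,8,9,10}:3
  |U|=6: {4,6,7,8,9,10}:6  {5,6,7,8,9,10}:3
  |U|=7: {4,5,6,7,8,9,10}:9
  |U|=8: {3,4,5,6,7,8,9,10}:9
  |U|=9: {2,3,4,5,6,7,8,9,10}:9
  start at 0(x): 9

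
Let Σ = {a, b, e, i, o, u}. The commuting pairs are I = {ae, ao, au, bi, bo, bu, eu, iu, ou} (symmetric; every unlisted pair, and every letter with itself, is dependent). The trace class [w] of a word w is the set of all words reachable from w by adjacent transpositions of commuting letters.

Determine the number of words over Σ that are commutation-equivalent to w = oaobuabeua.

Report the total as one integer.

1620

#0=o has no predecessor
#1=a has no predecessor
#2=o depends on [0:o]
#3=b depends on [1:a]
#4=u has no predecessor
#5=a depends on [3:b]
#6=b depends on [5:a]
#7=e depends on [2:o, 6:b]
#8=u depends on [4:u]
#9=a depends on [6:b]
sources: [0:o, 1:a, 4:u]
N(rest) = Σ N(rest − s) over sources s of rest; N(one piece) = 1:
  size 1 → [7]=1  [8]=1  [9]=1
  size 2 → [2,7]=1  [4,8]=1  [7,8]=2  [7,9]=2  [8,9]=2
  size 3 → [0,2,7]=1  [2,7,8]=3  [2,7,9]=3  [4,7,8]=3  [4,8,9]=3  [6,7,9]=2  [7,8,9]=6
  size 4 → [0,2,7,8]=4  [0,2,7,9]=4  [2,4,7,8]=6  [2,6,7,9]=5  [2,7,8,9]=12  [4,7,8,9]=12  [5,6,7,9]=2  [6,7,8,9]=8
  size 5 → [0,2,4,7,8]=10  [0,2,6,7,9]=9  [0,2,7,8,9]=20  [2,4,7,8,9]=30  [2,5,6,7,9]=7  [2,6,7,8,9]=25  [3,5,6,7,9]=2  [4,6,7,8,9]=20  [5,6,7,8,9]=10
  size 6 → [0,2,4,7,8,9]=60  [0,2,5,6,7,9]=16  [0,2,6,7,8,9]=54  [1,3,5,6,7,9]=2  [2,3,5,6,7,9]=9  [2,4,6,7,8,9]=75  [2,5,6,7,8,9]=42  [3,5,6,7,8,9]=12  [4,5,6,7,8,9]=30
  size 7 → [0,2,3,5,6,7,9]=25  [0,2,4,6,7,8,9]=189  [0,2,5,6,7,8,9]=112  [1,2,3,5,6,7,9]=11  [1,3,5,6,7,8,9]=14  [2,3,5,6,7,8,9]=63  [2,4,5,6,7,8,9]=147  [3,4,5,6,7,8,9]=42
  size 8 → [0,1,2,3,5,6,7,9]=36  [0,2,3,5,6,7,8,9]=200  [0,2,4,5,6,7,8,9]=448  [1,2,3,5,6,7,8,9]=88  [1,3,4,5,6,7,8,9]=56  [2,3,4,5,6,7,8,9]=252
  first=0(o) contributes 396
  first=1(a) contributes 900
  first=4(u) contributes 324
|[w]| = 1620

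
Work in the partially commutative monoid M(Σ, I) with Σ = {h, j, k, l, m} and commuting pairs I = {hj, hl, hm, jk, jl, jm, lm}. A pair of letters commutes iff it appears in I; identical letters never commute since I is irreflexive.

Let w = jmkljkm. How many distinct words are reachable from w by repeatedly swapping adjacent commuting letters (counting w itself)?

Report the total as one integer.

21

#0=j has no predecessor
#1=m has no predecessor
#2=k depends on [1:m]
#3=l depends on [2:k]
#4=j depends on [0:j]
#5=k depends on [3:l]
#6=m depends on [5:k]
sources: [0:j, 1:m]
N(rest) = Σ N(rest − s) over sources s of rest; N(one piece) = 1:
  size 1 → [4]=1  [6]=1
  size 2 → [0,4]=1  [4,6]=2  [5,6]=1
  size 3 → [0,4,6]=3  [3,5,6]=1  [4,5,6]=3
  size 4 → [0,4,5,6]=6  [2,3,5,6]=1  [3,4,5,6]=4
  size 5 → [0,3,4,5,6]=10  [1,2,3,5,6]=1  [2,3,4,5,6]=5
  first=0(j) contributes 6
  first=1(m) contributes 15
|[w]| = 21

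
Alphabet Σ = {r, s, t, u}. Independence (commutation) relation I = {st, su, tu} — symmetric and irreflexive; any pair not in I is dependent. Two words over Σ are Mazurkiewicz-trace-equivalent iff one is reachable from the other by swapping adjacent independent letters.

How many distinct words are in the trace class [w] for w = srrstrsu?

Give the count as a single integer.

drop 0:s onto floor
drop 1:r onto {0:s}
drop 2:r onto {1:r}
drop 3:s onto {2:r}
drop 4:t onto {2:r}
drop 5:r onto {3:s, 4:t}
drop 6:s onto {5:r}
drop 7:u onto {5:r}
ground layer = {0:s}
drop-orders for the pieces not yet dropped (sum over which currently-grounded one goes next):
  1 to go: {6} 1  {7} 1
  2 to go: {6,7} 2
  3 to go: {5,6,7} 2
  4 to go: {3,5,6,7} 2  {4,5,6,7} 2
  5 to go: {3,4,5,6,7} 4
  6 to go: {2,3,4,5,6,7} 4
  if 0:s drops first: 4 orders

4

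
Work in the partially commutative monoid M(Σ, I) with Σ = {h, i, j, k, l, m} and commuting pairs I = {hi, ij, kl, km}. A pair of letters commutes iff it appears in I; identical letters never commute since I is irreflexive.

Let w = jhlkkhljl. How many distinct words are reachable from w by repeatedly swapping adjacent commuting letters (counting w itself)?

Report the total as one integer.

3

0(j) covers ∅
1(h) covers 0:j
2(l) covers 1:h
3(k) covers 1:h
4(k) covers 3:k
5(h) covers 2:l, 4:k
6(l) covers 5:h
7(j) covers 6:l
8(l) covers 7:j
floor of heap: 0:j
completions by unplaced set U, small U first (add the entries for U minus each lowest piece of U):
  |U|=1: {8}:1
  |U|=2: {7,8}:1
  |U|=3: {6,7,8}:1
  |U|=4: {5,6,7,8}:1
  |U|=5: {2,5,6,7,8}:1  {4,5,6,7,8}:1
  |U|=6: {2,4,5,6,7,8}:2  {3,4,5,6,7,8}:1
  |U|=7: {2,3,4,5,6,7,8}:3
  start at 0(j): 3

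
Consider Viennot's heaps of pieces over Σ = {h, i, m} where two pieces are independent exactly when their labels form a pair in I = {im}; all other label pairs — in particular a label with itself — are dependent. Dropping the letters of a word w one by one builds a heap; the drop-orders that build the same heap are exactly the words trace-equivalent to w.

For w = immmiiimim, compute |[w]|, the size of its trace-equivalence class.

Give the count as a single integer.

piece 0:i — minimal
piece 1:m — minimal
piece 2:m rests on {1:m}
piece 3:m rests on {2:m}
piece 4:i rests on {0:i}
piece 5:i rests on {4:i}
piece 6:i rests on {5:i}
piece 7:m rests on {3:m}
piece 8:i rests on {6:i}
piece 9:m rests on {7:m}
minimal pieces: {0:i, 1:m}
ways to finish when only these pieces remain (= sum over removing one remaining piece with nothing left below it):
  1 left: {8}→1  {9}→1
  2 left: {6,8}→1  {7,9}→1  {8,9}→2
  3 left: {3,7,9}→1  {5,6,8}→1  {6,8,9}→3  {7,8,9}→3
  4 left: {2,3,7,9}→1  {3,7,8,9}→4  {4,5,6,8}→1  {5,6,8,9}→4  {6,7,8,9}→6
  5 left: {0,4,5,6,8}→1  {1,2,3,7,9}→1  {2,3,7,8,9}→5  {3,6,7,8,9}→10  {4,5,6,8,9}→5  {5,6,7,8,9}→10
  6 left: {0,4,5,6,8,9}→6  {1,2,3,7,8,9}→6  {2,3,6,7,8,9}→15  {3,5,6,7,8,9}→20  {4,5,6,7,8,9}→15
  7 left: {0,4,5,6,7,8,9}→21  {1,2,3,6,7,8,9}→21  {2,3,5,6,7,8,9}→35  {3,4,5,6,7,8,9}→35
  8 left: {0,3,4,5,6,7,8,9}→56  {1,2,3,5,6,7,8,9}→56  {2,3,4,5,6,7,8,9}→70
  placing 0:i first → 126 extensions
  placing 1:m first → 126 extensions
total linear extensions = 252

252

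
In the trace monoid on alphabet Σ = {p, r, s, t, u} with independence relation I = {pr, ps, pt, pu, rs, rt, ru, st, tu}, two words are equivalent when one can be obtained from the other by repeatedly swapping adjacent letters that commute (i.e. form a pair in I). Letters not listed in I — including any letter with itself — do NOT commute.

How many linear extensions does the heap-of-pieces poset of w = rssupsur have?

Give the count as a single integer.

drop 0:r onto floor
drop 1:s onto floor
drop 2:s onto {1:s}
drop 3:u onto {2:s}
drop 4:p onto floor
drop 5:s onto {3:u}
drop 6:u onto {5:s}
drop 7:r onto {0:r}
ground layer = {0:r, 1:s, 4:p}
drop-orders for the pieces not yet dropped (sum over which currently-grounded one goes next):
  1 to go: {4} 1  {6} 1  {7} 1
  2 to go: {0,7} 1  {4,6} 2  {4,7} 2  {5,6} 1  {6,7} 2
  3 to go: {0,4,7} 3  {0,6,7} 3  {3,5,6} 1  {4,5,6} 3  {4,6,7} 6  {5,6,7} 3
  4 to go: {0,4,6,7} 12  {0,5,6,7} 6  {2,3,5,6} 1  {3,4,5,6} 4  {3,5,6,7} 4  {4,5,6,7} 12
  5 to go: {0,3,5,6,7} 10  {0,4,5,6,7} 30  {1,2,3,5,6} 1  {2,3,4,5,6} 5  {2,3,5,6,7} 5  {3,4,5,6,7} 20
  6 to go: {0,2,3,5,6,7} 15  {0,3,4,5,6,7} 60  {1,2,3,4,5,6} 6  {1,2,3,5,6,7} 6  {2,3,4,5,6,7} 30
  if 0:r drops first: 42 orders
  if 1:s drops first: 105 orders
  if 4:p drops first: 21 orders
heap linearizations: 168

168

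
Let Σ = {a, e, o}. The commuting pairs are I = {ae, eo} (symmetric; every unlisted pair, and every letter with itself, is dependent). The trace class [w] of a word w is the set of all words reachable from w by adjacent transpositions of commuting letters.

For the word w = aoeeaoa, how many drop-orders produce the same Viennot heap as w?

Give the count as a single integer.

drop 0:a onto floor
drop 1:o onto {0:a}
drop 2:e onto floor
drop 3:e onto {2:e}
drop 4:a onto {1:o}
drop 5:o onto {4:a}
drop 6:a onto {5:o}
ground layer = {0:a, 2:e}
drop-orders for the pieces not yet dropped (sum over which currently-grounded one goes next):
  1 to go: {3} 1  {6} 1
  2 to go: {2,3} 1  {3,6} 2  {5,6} 1
  3 to go: {2,3,6} 3  {3,5,6} 3  {4,5,6} 1
  4 to go: {1,4,5,6} 1  {2,3,5,6} 6  {3,4,5,6} 4
  5 to go: {0,1,4,5,6} 1  {1,3,4,5,6} 5  {2,3,4,5,6} 10
  if 0:a drops first: 15 orders
  if 2:e drops first: 6 orders
heap linearizations: 21

21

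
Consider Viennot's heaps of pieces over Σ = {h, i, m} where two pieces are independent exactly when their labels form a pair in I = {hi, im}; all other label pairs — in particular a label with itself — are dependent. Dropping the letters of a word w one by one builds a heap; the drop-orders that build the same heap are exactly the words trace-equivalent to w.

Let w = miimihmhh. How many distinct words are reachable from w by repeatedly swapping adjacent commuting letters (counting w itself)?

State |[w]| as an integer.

84

0(m) covers ∅
1(i) covers ∅
2(i) covers 1:i
3(m) covers 0:m
4(i) covers 2:i
5(h) covers 3:m
6(m) covers 5:h
7(h) covers 6:m
8(h) covers 7:h
floor of heap: 0:m, 1:i
completions by unplaced set U, small U first (add the entries for U minus each lowest piece of U):
  |U|=1: {4}:1  {8}:1
  |U|=2: {2,4}:1  {4,8}:2  {7,8}:1
  |U|=3: {1,2,4}:1  {2,4,8}:3  {4,7,8}:3  {6,7,8}:1
  |U|=4: {1,2,4,8}:4  {2,4,7,8}:6  {4,6,7,8}:4  {5,6,7,8}:1
  |U|=5: {1,2,4,7,8}:10  {2,4,6,7,8}:10  {3,5,6,7,8}:1  {4,5,6,7,8}:5
  |U|=6: {0,3,5,6,7,8}:1  {1,2,4,6,7,8}:20  {2,4,5,6,7,8}:15  {3,4,5,6,7,8}:6
  |U|=7: {0,3,4,5,6,7,8}:7  {1,2,4,5,6,7,8}:35  {2,3,4,5,6,7,8}:21
  start at 0(m): 56
  start at 1(i): 28
sum over floor = 84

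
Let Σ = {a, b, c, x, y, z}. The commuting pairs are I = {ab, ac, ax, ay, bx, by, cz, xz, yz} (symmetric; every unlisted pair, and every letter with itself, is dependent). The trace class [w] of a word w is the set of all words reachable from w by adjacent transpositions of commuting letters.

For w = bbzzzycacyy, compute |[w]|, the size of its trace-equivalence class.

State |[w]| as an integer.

266

drop 0:b onto floor
drop 1:b onto {0:b}
drop 2:z onto {1:b}
drop 3:z onto {2:z}
drop 4:z onto {3:z}
drop 5:y onto floor
drop 6:c onto {1:b, 5:y}
drop 7:a onto {4:z}
drop 8:c onto {6:c}
drop 9:y onto {8:c}
drop 10:y onto {9:y}
ground layer = {0:b, 5:y}
drop-orders for the pieces not yet dropped (sum over which currently-grounded one goes next):
  1 to go: {7} 1  {10} 1
  2 to go: {4,7} 1  {7,10} 2  {9,10} 1
  3 to go: {3,4,7} 1  {4,7,10} 3  {7,9,10} 3  {8,9,10} 1
  4 to go: {2,3,4,7} 1  {3,4,7,10} 4  {4,7,9,10} 6  {6,8,9,10} 1  {7,8,9,10} 4
  5 to go: {2,3,4,7,10} 5  {3,4,7,9,10} 10  {4,7,8,9,10} 10  {5,6,8,9,10} 1  {6,7,8,9,10} 5
  6 to go: {2,3,4,7,9,10} 15  {3,4,7,8,9,10} 20  {4,6,7,8,9,10} 15  {5,6,7,8,9,10} 6
  7 to go: {2,3,4,7,8,9,10} 35  {3,4,6,7,8,9,10} 35  {4,5,6,7,8,9,10} 21
  8 to go: {2,3,4,6,7,8,9,10} 70  {3,4,5,6,7,8,9,10} 56
  9 to go: {1,2,3,4,6,7,8,9,10} 70  {2,3,4,5,6,7,8,9,10} 126
  if 0:b drops first: 196 orders
  if 5:y drops first: 70 orders
heap linearizations: 266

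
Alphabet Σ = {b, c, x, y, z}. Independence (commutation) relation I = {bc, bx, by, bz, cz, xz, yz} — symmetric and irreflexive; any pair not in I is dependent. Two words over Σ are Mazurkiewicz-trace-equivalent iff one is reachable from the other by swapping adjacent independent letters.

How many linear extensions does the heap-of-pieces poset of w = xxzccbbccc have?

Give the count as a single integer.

360

drop 0:x onto floor
drop 1:x onto {0:x}
drop 2:z onto floor
drop 3:c onto {1:x}
drop 4:c onto {3:c}
drop 5:b onto floor
drop 6:b onto {5:b}
drop 7:c onto {4:c}
drop 8:c onto {7:c}
drop 9:c onto {8:c}
ground layer = {0:x, 2:z, 5:b}
drop-orders for the pieces not yet dropped (sum over which currently-grounded one goes next):
  1 to go: {2} 1  {6} 1  {9} 1
  2 to go: {2,6} 2  {2,9} 2  {5,6} 1  {6,9} 2  {8,9} 1
  3 to go: {2,5,6} 3  {2,6,9} 6  {2,8,9} 3  {5,6,9} 3  {6,8,9} 3  {7,8,9} 1
  4 to go: {2,5,6,9} 12  {2,6,8,9} 12  {2,7,8,9} 4  {4,7,8,9} 1  {5,6,8,9} 6  {6,7,8,9} 4
  5 to go: {2,4,7,8,9} 5  {2,5,6,8,9} 30  {2,6,7,8,9} 20  {3,4,7,8,9} 1  {4,6,7,8,9} 5  {5,6,7,8,9} 10
  6 to go: {1,3,4,7,8,9} 1  {2,3,4,7,8,9} 6  {2,4,6,7,8,9} 30  {2,5,6,7,8,9} 60  {3,4,6,7,8,9} 6  {4,5,6,7,8,9} 15
  7 to go: {0,1,3,4,7,8,9} 1  {1,2,3,4,7,8,9} 7  {1,3,4,6,7,8,9} 7  {2,3,4,6,7,8,9} 42  {2,4,5,6,7,8,9} 105  {3,4,5,6,7,8,9} 21
  8 to go: {0,1,2,3,4,7,8,9} 8  {0,1,3,4,6,7,8,9} 8  {1,2,3,4,6,7,8,9} 56  {1,3,4,5,6,7,8,9} 28  {2,3,4,5,6,7,8,9} 168
  if 0:x drops first: 252 orders
  if 2:z drops first: 36 orders
  if 5:b drops first: 72 orders
heap linearizations: 360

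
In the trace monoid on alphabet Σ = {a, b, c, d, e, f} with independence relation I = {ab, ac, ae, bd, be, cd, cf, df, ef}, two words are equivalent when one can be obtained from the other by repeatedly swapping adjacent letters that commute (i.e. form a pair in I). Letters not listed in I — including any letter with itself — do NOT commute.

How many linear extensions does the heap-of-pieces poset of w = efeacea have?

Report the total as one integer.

0(e) covers ∅
1(f) covers ∅
2(e) covers 0:e
3(a) covers 1:f
4(c) covers 2:e
5(e) covers 4:c
6(a) covers 3:a
floor of heap: 0:e, 1:f
completions by unplaced set U, small U first (add the entries for U minus each lowest piece of U):
  |U|=1: {5}:1  {6}:1
  |U|=2: {3,6}:1  {4,5}:1  {5,6}:2
  |U|=3: {1,3,6}:1  {2,4,5}:1  {3,5,6}:3  {4,5,6}:3
  |U|=4: {0,2,4,5}:1  {1,3,5,6}:4  {2,4,5,6}:4  {3,4,5,6}:6
  |U|=5: {0,2,4,5,6}:5  {1,3,4,5,6}:10  {2,3,4,5,6}:10
  start at 0(e): 20
  start at 1(f): 15
sum over floor = 35

35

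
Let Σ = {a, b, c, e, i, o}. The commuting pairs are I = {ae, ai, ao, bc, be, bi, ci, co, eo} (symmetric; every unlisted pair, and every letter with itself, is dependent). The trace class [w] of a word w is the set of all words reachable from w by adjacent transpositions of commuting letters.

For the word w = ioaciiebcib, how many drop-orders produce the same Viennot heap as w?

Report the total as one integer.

piece 0:i — minimal
piece 1:o rests on {0:i}
piece 2:a — minimal
piece 3:c rests on {2:a}
piece 4:i rests on {1:o}
piece 5:i rests on {4:i}
piece 6:e rests on {3:c, 5:i}
piece 7:b rests on {1:o, 2:a}
piece 8:c rests on {6:e}
piece 9:i rests on {6:e}
piece 10:b rests on {7:b}
minimal pieces: {0:i, 2:a}
ways to finish when only these pieces remain (= sum over removing one remaining piece with nothing left below it):
  1 left: {8}→1  {9}→1  {10}→1
  2 left: {7,10}→1  {8,9}→2  {8,10}→2  {9,10}→2
  3 left: {6,8,9}→2  {7,8,10}→3  {7,9,10}→3  {8,9,10}→6
  4 left: {3,6,8,9}→2  {5,6,8,9}→2  {6,8,9,10}→8  {7,8,9,10}→12
  5 left: {3,5,6,8,9}→4  {3,6,8,9,10}→10  {4,5,6,8,9}→2  {5,6,8,9,10}→10  {6,7,8,9,10}→20
  6 left: {3,4,5,6,8,9}→6  {3,5,6,8,9,10}→24  {3,6,7,8,9,10}→30  {4,5,6,8,9,10}→12  {5,6,7,8,9,10}→30
  7 left: {2,3,6,7,8,9,10}→30  {3,4,5,6,8,9,10}→42  {3,5,6,7,8,9,10}→84  {4,5,6,7,8,9,10}→42
  8 left: {1,4,5,6,7,8,9,10}→42  {2,3,5,6,7,8,9,10}→114  {3,4,5,6,7,8,9,10}→168
  9 left: {0,1,4,5,6,7,8,9,10}→42  {1,3,4,5,6,7,8,9,10}→210  {2,3,4,5,6,7,8,9,10}→282
  placing 0:i first → 492 extensions
  placing 2:a first → 252 extensions
total linear extensions = 744

744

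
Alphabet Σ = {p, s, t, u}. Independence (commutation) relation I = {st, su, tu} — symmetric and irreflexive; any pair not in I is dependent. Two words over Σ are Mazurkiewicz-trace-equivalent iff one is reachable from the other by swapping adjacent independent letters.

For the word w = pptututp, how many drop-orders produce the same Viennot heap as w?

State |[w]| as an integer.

#0=p has no predecessor
#1=p depends on [0:p]
#2=t depends on [1:p]
#3=u depends on [1:p]
#4=t depends on [2:t]
#5=u depends on [3:u]
#6=t depends on [4:t]
#7=p depends on [5:u, 6:t]
sources: [0:p]
N(rest) = Σ N(rest − s) over sources s of rest; N(one piece) = 1:
  size 1 → [7]=1
  size 2 → [5,7]=1  [6,7]=1
  size 3 → [3,5,7]=1  [4,6,7]=1  [5,6,7]=2
  size 4 → [2,4,6,7]=1  [3,5,6,7]=3  [4,5,6,7]=3
  size 5 → [2,4,5,6,7]=4  [3,4,5,6,7]=6
  size 6 → [2,3,4,5,6,7]=10
  first=0(p) contributes 10

10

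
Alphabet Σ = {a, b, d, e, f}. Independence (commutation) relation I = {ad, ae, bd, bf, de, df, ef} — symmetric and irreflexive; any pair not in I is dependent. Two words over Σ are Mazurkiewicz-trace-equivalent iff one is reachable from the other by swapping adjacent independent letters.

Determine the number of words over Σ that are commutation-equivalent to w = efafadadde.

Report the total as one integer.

2520

piece 0:e — minimal
piece 1:f — minimal
piece 2:a rests on {1:f}
piece 3:f rests on {2:a}
piece 4:a rests on {3:f}
piece 5:d — minimal
piece 6:a rests on {4:a}
piece 7:d rests on {5:d}
piece 8:d rests on {7:d}
piece 9:e rests on {0:e}
minimal pieces: {0:e, 1:f, 5:d}
ways to finish when only these pieces remain (= sum over removing one remaining piece with nothing left below it):
  1 left: {6}→1  {8}→1  {9}→1
  2 left: {0,9}→1  {4,6}→1  {6,8}→2  {6,9}→2  {7,8}→1  {8,9}→2
  3 left: {0,6,9}→3  {0,8,9}→3  {3,4,6}→1  {4,6,8}→3  {4,6,9}→3  {5,7,8}→1  {6,7,8}→3  {6,8,9}→6  {7,8,9}→3
  4 left: {0,4,6,9}→6  {0,6,8,9}→12  {0,7,8,9}→6  {2,3,4,6}→1  {3,4,6,8}→4  {3,4,6,9}→4  {4,6,7,8}→6  {4,6,8,9}→12  {5,6,7,8}→4  {5,7,8,9}→4  {6,7,8,9}→12
  5 left: {0,3,4,6,9}→10  {0,4,6,8,9}→30  {0,5,7,8,9}→10  {0,6,7,8,9}→30  {1,2,3,4,6}→1  {2,3,4,6,8}→5  {2,3,4,6,9}→5  {3,4,6,7,8}→10  {3,4,6,8,9}→20  {4,5,6,7,8}→10  {4,6,7,8,9}→30  {5,6,7,8,9}→20
  6 left: {0,2,3,4,6,9}→15  {0,3,4,6,8,9}→60  {0,4,6,7,8,9}→90  {0,5,6,7,8,9}→60  {1,2,3,4,6,8}→6  {1,2,3,4,6,9}→6  {2,3,4,6,7,8}→15  {2,3,4,6,8,9}→30  {3,4,5,6,7,8}→20  {3,4,6,7,8,9}→60  {4,5,6,7,8,9}→60
  7 left: {0,1,2,3,4,6,9}→21  {0,2,3,4,6,8,9}→105  {0,3,4,6,7,8,9}→210  {0,4,5,6,7,8,9}→210  {1,2,3,4,6,7,8}→21  {1,2,3,4,6,8,9}→42  {2,3,4,5,6,7,8}→35  {2,3,4,6,7,8,9}→105  {3,4,5,6,7,8,9}→140
  8 left: {0,1,2,3,4,6,8,9}→168  {0,2,3,4,6,7,8,9}→420  {0,3,4,5,6,7,8,9}→560  {1,2,3,4,5,6,7,8}→56  {1,2,3,4,6,7,8,9}→168  {2,3,4,5,6,7,8,9}→280
  placing 0:e first → 504 extensions
  placing 1:f first → 1260 extensions
  placing 5:d first → 756 extensions
total linear extensions = 2520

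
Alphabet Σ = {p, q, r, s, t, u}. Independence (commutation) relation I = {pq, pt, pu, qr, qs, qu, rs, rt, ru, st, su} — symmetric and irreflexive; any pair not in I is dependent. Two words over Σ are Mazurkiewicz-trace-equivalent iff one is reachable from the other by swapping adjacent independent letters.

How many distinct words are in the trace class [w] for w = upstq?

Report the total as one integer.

10

#0=u has no predecessor
#1=p has no predecessor
#2=s depends on [1:p]
#3=t depends on [0:u]
#4=q depends on [3:t]
sources: [0:u, 1:p]
N(rest) = Σ N(rest − s) over sources s of rest; N(one piece) = 1:
  size 1 → [2]=1  [4]=1
  size 2 → [1,2]=1  [2,4]=2  [3,4]=1
  size 3 → [0,3,4]=1  [1,2,4]=3  [2,3,4]=3
  first=0(u) contributes 6
  first=1(p) contributes 4
|[w]| = 10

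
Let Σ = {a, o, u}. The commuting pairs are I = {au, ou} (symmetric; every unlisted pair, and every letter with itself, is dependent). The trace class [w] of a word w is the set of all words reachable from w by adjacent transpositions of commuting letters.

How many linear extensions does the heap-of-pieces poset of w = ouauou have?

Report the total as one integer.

0(o) covers ∅
1(u) covers ∅
2(a) covers 0:o
3(u) covers 1:u
4(o) covers 2:a
5(u) covers 3:u
floor of heap: 0:o, 1:u
completions by unplaced set U, small U first (add the entries for U minus each lowest piece of U):
  |U|=1: {4}:1  {5}:1
  |U|=2: {2,4}:1  {3,5}:1  {4,5}:2
  |U|=3: {0,2,4}:1  {1,3,5}:1  {2,4,5}:3  {3,4,5}:3
  |U|=4: {0,2,4,5}:4  {1,3,4,5}:4  {2,3,4,5}:6
  start at 0(o): 10
  start at 1(u): 10
sum over floor = 20

20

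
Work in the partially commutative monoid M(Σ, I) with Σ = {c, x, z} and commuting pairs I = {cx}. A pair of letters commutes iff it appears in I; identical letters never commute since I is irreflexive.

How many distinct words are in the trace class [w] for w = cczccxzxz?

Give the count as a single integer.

3

0(c) covers ∅
1(c) covers 0:c
2(z) covers 1:c
3(c) covers 2:z
4(c) covers 3:c
5(x) covers 2:z
6(z) covers 4:c, 5:x
7(x) covers 6:z
8(z) covers 7:x
floor of heap: 0:c
completions by unplaced set U, small U first (add the entries for U minus each lowest piece of U):
  |U|=1: {8}:1
  |U|=2: {7,8}:1
  |U|=3: {6,7,8}:1
  |U|=4: {4,6,7,8}:1  {5,6,7,8}:1
  |U|=5: {3,4,6,7,8}:1  {4,5,6,7,8}:2
  |U|=6: {3,4,5,6,7,8}:3
  |U|=7: {2,3,4,5,6,7,8}:3
  start at 0(c): 3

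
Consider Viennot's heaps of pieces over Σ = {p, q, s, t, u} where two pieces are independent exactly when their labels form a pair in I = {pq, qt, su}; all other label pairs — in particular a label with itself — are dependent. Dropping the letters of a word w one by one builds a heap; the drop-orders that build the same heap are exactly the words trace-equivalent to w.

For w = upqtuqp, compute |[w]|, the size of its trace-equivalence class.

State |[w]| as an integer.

0(u) covers ∅
1(p) covers 0:u
2(q) covers 0:u
3(t) covers 1:p
4(u) covers 2:q, 3:t
5(q) covers 4:u
6(p) covers 4:u
floor of heap: 0:u
completions by unplaced set U, small U first (add the entries for U minus each lowest piece of U):
  |U|=1: {5}:1  {6}:1
  |U|=2: {5,6}:2
  |U|=3: {4,5,6}:2
  |U|=4: {2,4,5,6}:2  {3,4,5,6}:2
  |U|=5: {1,3,4,5,6}:2  {2,3,4,5,6}:4
  start at 0(u): 6

6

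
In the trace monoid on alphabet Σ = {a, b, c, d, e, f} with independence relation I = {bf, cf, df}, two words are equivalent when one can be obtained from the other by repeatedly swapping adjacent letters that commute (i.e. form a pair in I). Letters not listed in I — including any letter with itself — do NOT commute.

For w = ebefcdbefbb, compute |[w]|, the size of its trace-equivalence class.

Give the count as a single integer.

piece 0:e — minimal
piece 1:b rests on {0:e}
piece 2:e rests on {1:b}
piece 3:f rests on {2:e}
piece 4:c rests on {2:e}
piece 5:d rests on {4:c}
piece 6:b rests on {5:d}
piece 7:e rests on {3:f, 6:b}
piece 8:f rests on {7:e}
piece 9:b rests on {7:e}
piece 10:b rests on {9:b}
minimal pieces: {0:e}
ways to finish when only these pieces remain (= sum over removing one remaining piece with nothing left below it):
  1 left: {8}→1  {10}→1
  2 left: {8,10}→2  {9,10}→1
  3 left: {8,9,10}→3
  4 left: {7,8,9,10}→3
  5 left: {3,7,8,9,10}→3  {6,7,8,9,10}→3
  6 left: {3,6,7,8,9,10}→6  {5,6,7,8,9,10}→3
  7 left: {3,5,6,7,8,9,10}→9  {4,5,6,7,8,9,10}→3
  8 left: {3,4,5,6,7,8,9,10}→12
  9 left: {2,3,4,5,6,7,8,9,10}→12
  placing 0:e first → 12 extensions

12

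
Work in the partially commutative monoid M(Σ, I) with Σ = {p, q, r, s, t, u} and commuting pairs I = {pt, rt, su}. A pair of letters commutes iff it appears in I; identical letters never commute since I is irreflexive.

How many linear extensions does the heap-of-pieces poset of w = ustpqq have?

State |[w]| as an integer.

4

#0=u has no predecessor
#1=s has no predecessor
#2=t depends on [0:u, 1:s]
#3=p depends on [0:u, 1:s]
#4=q depends on [2:t, 3:p]
#5=q depends on [4:q]
sources: [0:u, 1:s]
N(rest) = Σ N(rest − s) over sources s of rest; N(one piece) = 1:
  size 1 → [5]=1
  size 2 → [4,5]=1
  size 3 → [2,4,5]=1  [3,4,5]=1
  size 4 → [2,3,4,5]=2
  first=0(u) contributes 2
  first=1(s) contributes 2
|[w]| = 4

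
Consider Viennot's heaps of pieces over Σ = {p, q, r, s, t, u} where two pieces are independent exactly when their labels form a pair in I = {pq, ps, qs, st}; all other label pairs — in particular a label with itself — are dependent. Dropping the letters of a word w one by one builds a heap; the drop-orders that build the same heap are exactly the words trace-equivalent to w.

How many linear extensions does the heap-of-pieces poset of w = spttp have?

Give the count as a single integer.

5

drop 0:s onto floor
drop 1:p onto floor
drop 2:t onto {1:p}
drop 3:t onto {2:t}
drop 4:p onto {3:t}
ground layer = {0:s, 1:p}
drop-orders for the pieces not yet dropped (sum over which currently-grounded one goes next):
  1 to go: {0} 1  {4} 1
  2 to go: {0,4} 2  {3,4} 1
  3 to go: {0,3,4} 3  {2,3,4} 1
  if 0:s drops first: 1 orders
  if 1:p drops first: 4 orders
heap linearizations: 5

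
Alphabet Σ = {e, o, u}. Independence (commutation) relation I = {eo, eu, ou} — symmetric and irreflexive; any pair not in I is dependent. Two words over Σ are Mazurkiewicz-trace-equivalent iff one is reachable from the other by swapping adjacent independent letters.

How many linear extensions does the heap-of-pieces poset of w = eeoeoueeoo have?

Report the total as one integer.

1260

#0=e has no predecessor
#1=e depends on [0:e]
#2=o has no predecessor
#3=e depends on [1:e]
#4=o depends on [2:o]
#5=u has no predecessor
#6=e depends on [3:e]
#7=e depends on [6:e]
#8=o depends on [4:o]
#9=o depends on [8:o]
sources: [0:e, 2:o, 5:u]
N(rest) = Σ N(rest − s) over sources s of rest; N(one piece) = 1:
  size 1 → [5]=1  [7]=1  [9]=1
  size 2 → [5,7]=2  [5,9]=2  [6,7]=1  [7,9]=2  [8,9]=1
  size 3 → [3,6,7]=1  [4,8,9]=1  [5,6,7]=3  [5,7,9]=6  [5,8,9]=3  [6,7,9]=3  [7,8,9]=3
  size 4 → [1,3,6,7]=1  [2,4,8,9]=1  [3,5,6,7]=4  [3,6,7,9]=4  [4,5,8,9]=4  [4,7,8,9]=4  [5,6,7,9]=12  [5,7,8,9]=12  [6,7,8,9]=6
  size 5 → [0,1,3,6,7]=1  [1,3,5,6,7]=5  [1,3,6,7,9]=5  [2,4,5,8,9]=5  [2,4,7,8,9]=5  [3,5,6,7,9]=20  [3,6,7,8,9]=10  [4,5,7,8,9]=20  [4,6,7,8,9]=10  [5,6,7,8,9]=30
  size 6 → [0,1,3,5,6,7]=6  [0,1,3,6,7,9]=6  [1,3,5,6,7,9]=30  [1,3,6,7,8,9]=15  [2,4,5,7,8,9]=30  [2,4,6,7,8,9]=15  [3,4,6,7,8,9]=20  [3,5,6,7,8,9]=60  [4,5,6,7,8,9]=60
  size 7 → [0,1,3,5,6,7,9]=42  [0,1,3,6,7,8,9]=21  [1,3,4,6,7,8,9]=35  [1,3,5,6,7,8,9]=105  [2,3,4,6,7,8,9]=35  [2,4,5,6,7,8,9]=105  [3,4,5,6,7,8,9]=140
  size 8 → [0,1,3,4,6,7,8,9]=56  [0,1,3,5,6,7,8,9]=168  [1,2,3,4,6,7,8,9]=70  [1,3,4,5,6,7,8,9]=280  [2,3,4,5,6,7,8,9]=280
  first=0(e) contributes 630
  first=2(o) contributes 504
  first=5(u) contributes 126
|[w]| = 1260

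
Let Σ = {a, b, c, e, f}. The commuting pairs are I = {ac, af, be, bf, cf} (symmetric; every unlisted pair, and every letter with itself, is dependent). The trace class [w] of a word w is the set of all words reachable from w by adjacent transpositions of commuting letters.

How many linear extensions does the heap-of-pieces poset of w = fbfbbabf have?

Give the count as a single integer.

56

drop 0:f onto floor
drop 1:b onto floor
drop 2:f onto {0:f}
drop 3:b onto {1:b}
drop 4:b onto {3:b}
drop 5:a onto {4:b}
drop 6:b onto {5:a}
drop 7:f onto {2:f}
ground layer = {0:f, 1:b}
drop-orders for the pieces not yet dropped (sum over which currently-grounded one goes next):
  1 to go: {6} 1  {7} 1
  2 to go: {2,7} 1  {5,6} 1  {6,7} 2
  3 to go: {0,2,7} 1  {2,6,7} 3  {4,5,6} 1  {5,6,7} 3
  4 to go: {0,2,6,7} 4  {2,5,6,7} 6  {3,4,5,6} 1  {4,5,6,7} 4
  5 to go: {0,2,5,6,7} 10  {1,3,4,5,6} 1  {2,4,5,6,7} 10  {3,4,5,6,7} 5
  6 to go: {0,2,4,5,6,7} 20  {1,3,4,5,6,7} 6  {2,3,4,5,6,7} 15
  if 0:f drops first: 21 orders
  if 1:b drops first: 35 orders
heap linearizations: 56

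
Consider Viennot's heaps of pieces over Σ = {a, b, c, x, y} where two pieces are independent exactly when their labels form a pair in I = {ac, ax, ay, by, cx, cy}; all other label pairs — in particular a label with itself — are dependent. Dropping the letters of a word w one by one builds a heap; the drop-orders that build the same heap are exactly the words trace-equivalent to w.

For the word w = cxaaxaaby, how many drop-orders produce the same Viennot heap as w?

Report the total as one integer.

385

#0=c has no predecessor
#1=x has no predecessor
#2=a has no predecessor
#3=a depends on [2:a]
#4=x depends on [1:x]
#5=a depends on [3:a]
#6=a depends on [5:a]
#7=b depends on [0:c, 4:x, 6:a]
#8=y depends on [4:x]
sources: [0:c, 1:x, 2:a]
N(rest) = Σ N(rest − s) over sources s of rest; N(one piece) = 1:
  size 1 → [7]=1  [8]=1
  size 2 → [0,7]=1  [6,7]=1  [7,8]=2
  size 3 → [0,6,7]=2  [0,7,8]=3  [4,7,8]=2  [5,6,7]=1  [6,7,8]=3
  size 4 → [0,4,7,8]=5  [0,5,6,7]=3  [0,6,7,8]=8  [1,4,7,8]=2  [3,5,6,7]=1  [4,6,7,8]=5  [5,6,7,8]=4
  size 5 → [0,1,4,7,8]=7  [0,3,5,6,7]=4  [0,4,6,7,8]=18  [0,5,6,7,8]=15  [1,4,6,7,8]=7  [2,3,5,6,7]=1  [3,5,6,7,8]=5  [4,5,6,7,8]=9
  size 6 → [0,1,4,6,7,8]=32  [0,2,3,5,6,7]=5  [0,3,5,6,7,8]=24  [0,4,5,6,7,8]=42  [1,4,5,6,7,8]=16  [2,3,5,6,7,8]=6  [3,4,5,6,7,8]=14
  size 7 → [0,1,4,5,6,7,8]=90  [0,2,3,5,6,7,8]=35  [0,3,4,5,6,7,8]=80  [1,3,4,5,6,7,8]=30  [2,3,4,5,6,7,8]=20
  first=0(c) contributes 50
  first=1(x) contributes 135
  first=2(a) contributes 200
|[w]| = 385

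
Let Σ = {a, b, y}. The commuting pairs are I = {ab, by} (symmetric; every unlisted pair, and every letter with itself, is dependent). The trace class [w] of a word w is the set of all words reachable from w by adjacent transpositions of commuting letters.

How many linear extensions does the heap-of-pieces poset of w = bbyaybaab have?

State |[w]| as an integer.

126

drop 0:b onto floor
drop 1:b onto {0:b}
drop 2:y onto floor
drop 3:a onto {2:y}
drop 4:y onto {3:a}
drop 5:b onto {1:b}
drop 6:a onto {4:y}
drop 7:a onto {6:a}
drop 8:b onto {5:b}
ground layer = {0:b, 2:y}
drop-orders for the pieces not yet dropped (sum over which currently-grounded one goes next):
  1 to go: {7} 1  {8} 1
  2 to go: {5,8} 1  {6,7} 1  {7,8} 2
  3 to go: {1,5,8} 1  {4,6,7} 1  {5,7,8} 3  {6,7,8} 3
  4 to go: {0,1,5,8} 1  {1,5,7,8} 4  {3,4,6,7} 1  {4,6,7,8} 4  {5,6,7,8} 6
  5 to go: {0,1,5,7,8} 5  {1,5,6,7,8} 10  {2,3,4,6,7} 1  {3,4,6,7,8} 5  {4,5,6,7,8} 10
  6 to go: {0,1,5,6,7,8} 15  {1,4,5,6,7,8} 20  {2,3,4,6,7,8} 6  {3,4,5,6,7,8} 15
  7 to go: {0,1,4,5,6,7,8} 35  {1,3,4,5,6,7,8} 35  {2,3,4,5,6,7,8} 21
  if 0:b drops first: 56 orders
  if 2:y drops first: 70 orders
heap linearizations: 126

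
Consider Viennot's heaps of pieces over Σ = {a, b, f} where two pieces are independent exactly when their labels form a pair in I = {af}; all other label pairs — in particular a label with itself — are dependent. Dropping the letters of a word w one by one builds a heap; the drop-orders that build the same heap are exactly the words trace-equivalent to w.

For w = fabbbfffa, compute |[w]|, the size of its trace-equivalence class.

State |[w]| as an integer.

8

0(f) covers ∅
1(a) covers ∅
2(b) covers 0:f, 1:a
3(b) covers 2:b
4(b) covers 3:b
5(f) covers 4:b
6(f) covers 5:f
7(f) covers 6:f
8(a) covers 4:b
floor of heap: 0:f, 1:a
completions by unplaced set U, small U first (add the entries for U minus each lowest piece of U):
  |U|=1: {7}:1  {8}:1
  |U|=2: {6,7}:1  {7,8}:2
  |U|=3: {5,6,7}:1  {6,7,8}:3
  |U|=4: {5,6,7,8}:4
  |U|=5: {4,5,6,7,8}:4
  |U|=6: {3,4,5,6,7,8}:4
  |U|=7: {2,3,4,5,6,7,8}:4
  start at 0(f): 4
  start at 1(a): 4
sum over floor = 8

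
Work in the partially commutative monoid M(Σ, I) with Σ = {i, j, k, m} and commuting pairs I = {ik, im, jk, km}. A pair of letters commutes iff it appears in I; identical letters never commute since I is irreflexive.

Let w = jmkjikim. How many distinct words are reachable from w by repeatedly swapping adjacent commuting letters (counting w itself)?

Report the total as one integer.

84

drop 0:j onto floor
drop 1:m onto {0:j}
drop 2:k onto floor
drop 3:j onto {1:m}
drop 4:i onto {3:j}
drop 5:k onto {2:k}
drop 6:i onto {4:i}
drop 7:m onto {3:j}
ground layer = {0:j, 2:k}
drop-orders for the pieces not yet dropped (sum over which currently-grounded one goes next):
  1 to go: {5} 1  {6} 1  {7} 1
  2 to go: {2,5} 1  {4,6} 1  {5,6} 2  {5,7} 2  {6,7} 2
  3 to go: {2,5,6} 3  {2,5,7} 3  {4,5,6} 3  {4,6,7} 3  {5,6,7} 6
  4 to go: {2,4,5,6} 6  {2,5,6,7} 12  {3,4,6,7} 3  {4,5,6,7} 12
  5 to go: {1,3,4,6,7} 3  {2,4,5,6,7} 30  {3,4,5,6,7} 15
  6 to go: {0,1,3,4,6,7} 3  {1,3,4,5,6,7} 18  {2,3,4,5,6,7} 45
  if 0:j drops first: 63 orders
  if 2:k drops first: 21 orders
heap linearizations: 84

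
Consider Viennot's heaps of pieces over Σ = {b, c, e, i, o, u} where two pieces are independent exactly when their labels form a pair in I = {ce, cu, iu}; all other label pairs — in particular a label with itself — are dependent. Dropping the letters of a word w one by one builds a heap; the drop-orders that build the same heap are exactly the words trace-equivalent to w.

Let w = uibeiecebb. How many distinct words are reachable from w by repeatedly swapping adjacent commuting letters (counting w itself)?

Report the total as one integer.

drop 0:u onto floor
drop 1:i onto floor
drop 2:b onto {0:u, 1:i}
drop 3:e onto {2:b}
drop 4:i onto {3:e}
drop 5:e onto {4:i}
drop 6:c onto {4:i}
drop 7:e onto {5:e}
drop 8:b onto {6:c, 7:e}
drop 9:b onto {8:b}
ground layer = {0:u, 1:i}
drop-orders for the pieces not yet dropped (sum over which currently-grounded one goes next):
  1 to go: {9} 1
  2 to go: {8,9} 1
  3 to go: {6,8,9} 1  {7,8,9} 1
  4 to go: {5,7,8,9} 1  {6,7,8,9} 2
  5 to go: {5,6,7,8,9} 3
  6 to go: {4,5,6,7,8,9} 3
  7 to go: {3,4,5,6,7,8,9} 3
  8 to go: {2,3,4,5,6,7,8,9} 3
  if 0:u drops first: 3 orders
  if 1:i drops first: 3 orders
heap linearizations: 6

6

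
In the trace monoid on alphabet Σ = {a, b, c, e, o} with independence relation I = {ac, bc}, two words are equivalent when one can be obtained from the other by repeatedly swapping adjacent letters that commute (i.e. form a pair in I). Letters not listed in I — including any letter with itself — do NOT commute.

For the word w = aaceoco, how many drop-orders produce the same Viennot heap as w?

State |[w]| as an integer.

piece 0:a — minimal
piece 1:a rests on {0:a}
piece 2:c — minimal
piece 3:e rests on {1:a, 2:c}
piece 4:o rests on {3:e}
piece 5:c rests on {4:o}
piece 6:o rests on {5:c}
minimal pieces: {0:a, 2:c}
ways to finish when only these pieces remain (= sum over removing one remaining piece with nothing left below it):
  1 left: {6}→1
  2 left: {5,6}→1
  3 left: {4,5,6}→1
  4 left: {3,4,5,6}→1
  5 left: {1,3,4,5,6}→1  {2,3,4,5,6}→1
  placing 0:a first → 2 extensions
  placing 2:c first → 1 extensions
total linear extensions = 3

3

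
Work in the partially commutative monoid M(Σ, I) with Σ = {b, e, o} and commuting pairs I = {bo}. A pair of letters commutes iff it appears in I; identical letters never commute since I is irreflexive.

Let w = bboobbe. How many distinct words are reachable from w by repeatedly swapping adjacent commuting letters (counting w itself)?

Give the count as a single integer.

15

piece 0:b — minimal
piece 1:b rests on {0:b}
piece 2:o — minimal
piece 3:o rests on {2:o}
piece 4:b rests on {1:b}
piece 5:b rests on {4:b}
piece 6:e rests on {3:o, 5:b}
minimal pieces: {0:b, 2:o}
ways to finish when only these pieces remain (= sum over removing one remaining piece with nothing left below it):
  1 left: {6}→1
  2 left: {3,6}→1  {5,6}→1
  3 left: {2,3,6}→1  {3,5,6}→2  {4,5,6}→1
  4 left: {1,4,5,6}→1  {2,3,5,6}→3  {3,4,5,6}→3
  5 left: {0,1,4,5,6}→1  {1,3,4,5,6}→4  {2,3,4,5,6}→6
  placing 0:b first → 10 extensions
  placing 2:o first → 5 extensions
total linear extensions = 15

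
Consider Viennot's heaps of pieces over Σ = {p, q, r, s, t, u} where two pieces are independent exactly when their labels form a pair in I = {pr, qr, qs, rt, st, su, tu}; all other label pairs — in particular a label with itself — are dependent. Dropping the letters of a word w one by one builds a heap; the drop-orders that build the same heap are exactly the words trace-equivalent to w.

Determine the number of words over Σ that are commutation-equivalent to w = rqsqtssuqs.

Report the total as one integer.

477

piece 0:r — minimal
piece 1:q — minimal
piece 2:s rests on {0:r}
piece 3:q rests on {1:q}
piece 4:t rests on {3:q}
piece 5:s rests on {2:s}
piece 6:s rests on {5:s}
piece 7:u rests on {0:r, 3:q}
piece 8:q rests on {4:t, 7:u}
piece 9:s rests on {6:s}
minimal pieces: {0:r, 1:q}
ways to finish when only these pieces remain (= sum over removing one remaining piece with nothing left below it):
  1 left: {8}→1  {9}→1
  2 left: {4,8}→1  {6,9}→1  {7,8}→1  {8,9}→2
  3 left: {4,7,8}→2  {4,8,9}→3  {5,6,9}→1  {6,8,9}→3  {7,8,9}→3
  4 left: {2,5,6,9}→1  {3,4,7,8}→2  {4,6,8,9}→6  {4,7,8,9}→8  {5,6,8,9}→4  {6,7,8,9}→6
  5 left: {1,3,4,7,8}→2  {2,5,6,8,9}→5  {3,4,7,8,9}→10  {4,5,6,8,9}→10  {4,6,7,8,9}→20  {5,6,7,8,9}→10
  6 left: {1,3,4,7,8,9}→12  {2,4,5,6,8,9}→15  {2,5,6,7,8,9}→15  {3,4,6,7,8,9}→30  {4,5,6,7,8,9}→40
  7 left: {0,2,5,6,7,8,9}→15  {1,3,4,6,7,8,9}→42  {2,4,5,6,7,8,9}→70  {3,4,5,6,7,8,9}→70
  8 left: {0,2,4,5,6,7,8,9}→85  {1,3,4,5,6,7,8,9}→112  {2,3,4,5,6,7,8,9}→140
  placing 0:r first → 252 extensions
  placing 1:q first → 225 extensions
total linear extensions = 477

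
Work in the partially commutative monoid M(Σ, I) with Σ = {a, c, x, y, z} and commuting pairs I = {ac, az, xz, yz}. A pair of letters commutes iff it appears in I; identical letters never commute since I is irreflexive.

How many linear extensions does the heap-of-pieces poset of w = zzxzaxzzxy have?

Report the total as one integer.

#0=z has no predecessor
#1=z depends on [0:z]
#2=x has no predecessor
#3=z depends on [1:z]
#4=a depends on [2:x]
#5=x depends on [4:a]
#6=z depends on [3:z]
#7=z depends on [6:z]
#8=x depends on [5:x]
#9=y depends on [8:x]
sources: [0:z, 2:x]
N(rest) = Σ N(rest − s) over sources s of rest; N(one piece) = 1:
  size 1 → [7]=1  [9]=1
  size 2 → [6,7]=1  [7,9]=2  [8,9]=1
  size 3 → [3,6,7]=1  [5,8,9]=1  [6,7,9]=3  [7,8,9]=3
  size 4 → [1,3,6,7]=1  [3,6,7,9]=4  [4,5,8,9]=1  [5,7,8,9]=4  [6,7,8,9]=6
  size 5 → [0,1,3,6,7]=1  [1,3,6,7,9]=5  [2,4,5,8,9]=1  [3,6,7,8,9]=10  [4,5,7,8,9]=5  [5,6,7,8,9]=10
  size 6 → [0,1,3,6,7,9]=6  [1,3,6,7,8,9]=15  [2,4,5,7,8,9]=6  [3,5,6,7,8,9]=20  [4,5,6,7,8,9]=15
  size 7 → [0,1,3,6,7,8,9]=21  [1,3,5,6,7,8,9]=35  [2,4,5,6,7,8,9]=21  [3,4,5,6,7,8,9]=35
  size 8 → [0,1,3,5,6,7,8,9]=56  [1,3,4,5,6,7,8,9]=70  [2,3,4,5,6,7,8,9]=56
  first=0(z) contributes 126
  first=2(x) contributes 126
|[w]| = 252

252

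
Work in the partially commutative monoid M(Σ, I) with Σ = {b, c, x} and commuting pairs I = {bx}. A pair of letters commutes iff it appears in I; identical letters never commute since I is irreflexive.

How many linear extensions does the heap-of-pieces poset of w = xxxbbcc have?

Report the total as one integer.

10

0(x) covers ∅
1(x) covers 0:x
2(x) covers 1:x
3(b) covers ∅
4(b) covers 3:b
5(c) covers 2:x, 4:b
6(c) covers 5:c
floor of heap: 0:x, 3:b
completions by unplaced set U, small U first (add the entries for U minus each lowest piece of U):
  |U|=1: {6}:1
  |U|=2: {5,6}:1
  |U|=3: {2,5,6}:1  {4,5,6}:1
  |U|=4: {1,2,5,6}:1  {2,4,5,6}:2  {3,4,5,6}:1
  |U|=5: {0,1,2,5,6}:1  {1,2,4,5,6}:3  {2,3,4,5,6}:3
  start at 0(x): 6
  start at 3(b): 4
sum over floor = 10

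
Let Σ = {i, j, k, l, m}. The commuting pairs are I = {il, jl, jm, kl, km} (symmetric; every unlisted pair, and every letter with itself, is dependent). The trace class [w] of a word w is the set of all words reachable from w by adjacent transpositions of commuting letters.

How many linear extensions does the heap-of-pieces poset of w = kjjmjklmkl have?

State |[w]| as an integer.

#0=k has no predecessor
#1=j depends on [0:k]
#2=j depends on [1:j]
#3=m has no predecessor
#4=j depends on [2:j]
#5=k depends on [4:j]
#6=l depends on [3:m]
#7=m depends on [6:l]
#8=k depends on [5:k]
#9=l depends on [7:m]
sources: [0:k, 3:m]
N(rest) = Σ N(rest − s) over sources s of rest; N(one piece) = 1:
  size 1 → [8]=1  [9]=1
  size 2 → [5,8]=1  [7,9]=1  [8,9]=2
  size 3 → [4,5,8]=1  [5,8,9]=3  [6,7,9]=1  [7,8,9]=3
  size 4 → [2,4,5,8]=1  [3,6,7,9]=1  [4,5,8,9]=4  [5,7,8,9]=6  [6,7,8,9]=4
  size 5 → [1,2,4,5,8]=1  [2,4,5,8,9]=5  [3,6,7,8,9]=5  [4,5,7,8,9]=10  [5,6,7,8,9]=10
  size 6 → [0,1,2,4,5,8]=1  [1,2,4,5,8,9]=6  [2,4,5,7,8,9]=15  [3,5,6,7,8,9]=15  [4,5,6,7,8,9]=20
  size 7 → [0,1,2,4,5,8,9]=7  [1,2,4,5,7,8,9]=21  [2,4,5,6,7,8,9]=35  [3,4,5,6,7,8,9]=35
  size 8 → [0,1,2,4,5,7,8,9]=28  [1,2,4,5,6,7,8,9]=56  [2,3,4,5,6,7,8,9]=70
  first=0(k) contributes 126
  first=3(m) contributes 84
|[w]| = 210

210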